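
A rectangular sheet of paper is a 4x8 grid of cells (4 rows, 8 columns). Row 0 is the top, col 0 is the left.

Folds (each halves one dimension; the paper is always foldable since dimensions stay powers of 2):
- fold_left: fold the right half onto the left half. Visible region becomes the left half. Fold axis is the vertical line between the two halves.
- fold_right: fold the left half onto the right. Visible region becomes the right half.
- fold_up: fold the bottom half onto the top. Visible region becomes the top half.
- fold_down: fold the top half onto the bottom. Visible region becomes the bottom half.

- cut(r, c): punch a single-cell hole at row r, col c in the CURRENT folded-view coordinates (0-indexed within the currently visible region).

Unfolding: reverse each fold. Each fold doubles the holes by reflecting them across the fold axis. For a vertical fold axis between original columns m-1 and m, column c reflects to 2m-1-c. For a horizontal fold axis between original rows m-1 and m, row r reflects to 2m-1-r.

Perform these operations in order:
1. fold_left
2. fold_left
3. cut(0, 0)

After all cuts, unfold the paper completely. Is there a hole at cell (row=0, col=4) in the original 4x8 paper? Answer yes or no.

Answer: yes

Derivation:
Op 1 fold_left: fold axis v@4; visible region now rows[0,4) x cols[0,4) = 4x4
Op 2 fold_left: fold axis v@2; visible region now rows[0,4) x cols[0,2) = 4x2
Op 3 cut(0, 0): punch at orig (0,0); cuts so far [(0, 0)]; region rows[0,4) x cols[0,2) = 4x2
Unfold 1 (reflect across v@2): 2 holes -> [(0, 0), (0, 3)]
Unfold 2 (reflect across v@4): 4 holes -> [(0, 0), (0, 3), (0, 4), (0, 7)]
Holes: [(0, 0), (0, 3), (0, 4), (0, 7)]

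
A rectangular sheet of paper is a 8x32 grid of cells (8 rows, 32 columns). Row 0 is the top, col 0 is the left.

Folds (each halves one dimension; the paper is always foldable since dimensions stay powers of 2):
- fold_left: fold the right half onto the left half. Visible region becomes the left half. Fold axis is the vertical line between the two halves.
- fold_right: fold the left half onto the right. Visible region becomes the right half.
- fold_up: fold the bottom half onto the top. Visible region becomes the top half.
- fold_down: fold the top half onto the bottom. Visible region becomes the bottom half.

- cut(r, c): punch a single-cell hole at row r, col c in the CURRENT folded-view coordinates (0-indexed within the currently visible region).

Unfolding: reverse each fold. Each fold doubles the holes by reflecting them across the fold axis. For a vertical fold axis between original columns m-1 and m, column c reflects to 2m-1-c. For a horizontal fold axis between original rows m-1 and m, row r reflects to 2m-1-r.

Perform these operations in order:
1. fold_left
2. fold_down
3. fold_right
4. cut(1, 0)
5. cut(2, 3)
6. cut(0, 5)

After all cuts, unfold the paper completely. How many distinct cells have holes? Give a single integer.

Answer: 24

Derivation:
Op 1 fold_left: fold axis v@16; visible region now rows[0,8) x cols[0,16) = 8x16
Op 2 fold_down: fold axis h@4; visible region now rows[4,8) x cols[0,16) = 4x16
Op 3 fold_right: fold axis v@8; visible region now rows[4,8) x cols[8,16) = 4x8
Op 4 cut(1, 0): punch at orig (5,8); cuts so far [(5, 8)]; region rows[4,8) x cols[8,16) = 4x8
Op 5 cut(2, 3): punch at orig (6,11); cuts so far [(5, 8), (6, 11)]; region rows[4,8) x cols[8,16) = 4x8
Op 6 cut(0, 5): punch at orig (4,13); cuts so far [(4, 13), (5, 8), (6, 11)]; region rows[4,8) x cols[8,16) = 4x8
Unfold 1 (reflect across v@8): 6 holes -> [(4, 2), (4, 13), (5, 7), (5, 8), (6, 4), (6, 11)]
Unfold 2 (reflect across h@4): 12 holes -> [(1, 4), (1, 11), (2, 7), (2, 8), (3, 2), (3, 13), (4, 2), (4, 13), (5, 7), (5, 8), (6, 4), (6, 11)]
Unfold 3 (reflect across v@16): 24 holes -> [(1, 4), (1, 11), (1, 20), (1, 27), (2, 7), (2, 8), (2, 23), (2, 24), (3, 2), (3, 13), (3, 18), (3, 29), (4, 2), (4, 13), (4, 18), (4, 29), (5, 7), (5, 8), (5, 23), (5, 24), (6, 4), (6, 11), (6, 20), (6, 27)]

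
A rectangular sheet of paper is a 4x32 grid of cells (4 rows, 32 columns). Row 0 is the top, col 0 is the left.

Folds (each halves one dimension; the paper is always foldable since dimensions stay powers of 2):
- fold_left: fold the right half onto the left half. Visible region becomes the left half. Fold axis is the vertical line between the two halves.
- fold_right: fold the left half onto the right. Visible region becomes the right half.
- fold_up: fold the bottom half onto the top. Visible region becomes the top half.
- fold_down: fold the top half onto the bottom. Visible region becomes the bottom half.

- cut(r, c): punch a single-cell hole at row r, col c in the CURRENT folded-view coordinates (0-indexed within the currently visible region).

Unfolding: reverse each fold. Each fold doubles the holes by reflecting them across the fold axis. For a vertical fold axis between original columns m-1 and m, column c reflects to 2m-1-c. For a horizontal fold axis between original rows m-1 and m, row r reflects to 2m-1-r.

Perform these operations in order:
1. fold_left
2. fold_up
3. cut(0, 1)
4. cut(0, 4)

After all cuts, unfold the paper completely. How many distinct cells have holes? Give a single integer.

Op 1 fold_left: fold axis v@16; visible region now rows[0,4) x cols[0,16) = 4x16
Op 2 fold_up: fold axis h@2; visible region now rows[0,2) x cols[0,16) = 2x16
Op 3 cut(0, 1): punch at orig (0,1); cuts so far [(0, 1)]; region rows[0,2) x cols[0,16) = 2x16
Op 4 cut(0, 4): punch at orig (0,4); cuts so far [(0, 1), (0, 4)]; region rows[0,2) x cols[0,16) = 2x16
Unfold 1 (reflect across h@2): 4 holes -> [(0, 1), (0, 4), (3, 1), (3, 4)]
Unfold 2 (reflect across v@16): 8 holes -> [(0, 1), (0, 4), (0, 27), (0, 30), (3, 1), (3, 4), (3, 27), (3, 30)]

Answer: 8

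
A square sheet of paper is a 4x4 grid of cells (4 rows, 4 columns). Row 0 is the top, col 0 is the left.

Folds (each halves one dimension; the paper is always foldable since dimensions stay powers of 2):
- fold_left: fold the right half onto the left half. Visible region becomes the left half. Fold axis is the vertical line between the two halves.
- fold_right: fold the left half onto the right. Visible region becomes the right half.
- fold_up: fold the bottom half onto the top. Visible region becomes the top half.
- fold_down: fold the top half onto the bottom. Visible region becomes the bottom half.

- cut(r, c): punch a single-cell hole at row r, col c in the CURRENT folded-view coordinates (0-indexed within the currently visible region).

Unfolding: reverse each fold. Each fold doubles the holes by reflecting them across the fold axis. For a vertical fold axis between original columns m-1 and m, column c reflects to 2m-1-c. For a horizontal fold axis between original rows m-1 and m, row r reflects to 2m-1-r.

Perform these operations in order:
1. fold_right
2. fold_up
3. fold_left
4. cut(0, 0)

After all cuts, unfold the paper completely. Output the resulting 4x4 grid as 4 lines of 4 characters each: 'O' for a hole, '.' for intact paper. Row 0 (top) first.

Answer: OOOO
....
....
OOOO

Derivation:
Op 1 fold_right: fold axis v@2; visible region now rows[0,4) x cols[2,4) = 4x2
Op 2 fold_up: fold axis h@2; visible region now rows[0,2) x cols[2,4) = 2x2
Op 3 fold_left: fold axis v@3; visible region now rows[0,2) x cols[2,3) = 2x1
Op 4 cut(0, 0): punch at orig (0,2); cuts so far [(0, 2)]; region rows[0,2) x cols[2,3) = 2x1
Unfold 1 (reflect across v@3): 2 holes -> [(0, 2), (0, 3)]
Unfold 2 (reflect across h@2): 4 holes -> [(0, 2), (0, 3), (3, 2), (3, 3)]
Unfold 3 (reflect across v@2): 8 holes -> [(0, 0), (0, 1), (0, 2), (0, 3), (3, 0), (3, 1), (3, 2), (3, 3)]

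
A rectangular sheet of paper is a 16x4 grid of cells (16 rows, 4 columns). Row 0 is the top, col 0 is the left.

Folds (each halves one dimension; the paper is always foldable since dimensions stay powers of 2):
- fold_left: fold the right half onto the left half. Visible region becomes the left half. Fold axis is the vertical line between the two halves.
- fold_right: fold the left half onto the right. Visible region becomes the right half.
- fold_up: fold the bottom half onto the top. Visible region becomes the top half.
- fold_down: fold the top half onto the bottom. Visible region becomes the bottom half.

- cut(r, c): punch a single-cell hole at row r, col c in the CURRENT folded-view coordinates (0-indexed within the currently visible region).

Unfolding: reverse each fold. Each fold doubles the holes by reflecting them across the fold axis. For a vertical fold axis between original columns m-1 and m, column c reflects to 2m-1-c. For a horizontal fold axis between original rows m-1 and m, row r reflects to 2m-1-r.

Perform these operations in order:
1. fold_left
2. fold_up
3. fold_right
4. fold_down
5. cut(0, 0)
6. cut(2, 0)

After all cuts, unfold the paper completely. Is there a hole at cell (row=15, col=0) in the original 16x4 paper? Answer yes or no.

Answer: no

Derivation:
Op 1 fold_left: fold axis v@2; visible region now rows[0,16) x cols[0,2) = 16x2
Op 2 fold_up: fold axis h@8; visible region now rows[0,8) x cols[0,2) = 8x2
Op 3 fold_right: fold axis v@1; visible region now rows[0,8) x cols[1,2) = 8x1
Op 4 fold_down: fold axis h@4; visible region now rows[4,8) x cols[1,2) = 4x1
Op 5 cut(0, 0): punch at orig (4,1); cuts so far [(4, 1)]; region rows[4,8) x cols[1,2) = 4x1
Op 6 cut(2, 0): punch at orig (6,1); cuts so far [(4, 1), (6, 1)]; region rows[4,8) x cols[1,2) = 4x1
Unfold 1 (reflect across h@4): 4 holes -> [(1, 1), (3, 1), (4, 1), (6, 1)]
Unfold 2 (reflect across v@1): 8 holes -> [(1, 0), (1, 1), (3, 0), (3, 1), (4, 0), (4, 1), (6, 0), (6, 1)]
Unfold 3 (reflect across h@8): 16 holes -> [(1, 0), (1, 1), (3, 0), (3, 1), (4, 0), (4, 1), (6, 0), (6, 1), (9, 0), (9, 1), (11, 0), (11, 1), (12, 0), (12, 1), (14, 0), (14, 1)]
Unfold 4 (reflect across v@2): 32 holes -> [(1, 0), (1, 1), (1, 2), (1, 3), (3, 0), (3, 1), (3, 2), (3, 3), (4, 0), (4, 1), (4, 2), (4, 3), (6, 0), (6, 1), (6, 2), (6, 3), (9, 0), (9, 1), (9, 2), (9, 3), (11, 0), (11, 1), (11, 2), (11, 3), (12, 0), (12, 1), (12, 2), (12, 3), (14, 0), (14, 1), (14, 2), (14, 3)]
Holes: [(1, 0), (1, 1), (1, 2), (1, 3), (3, 0), (3, 1), (3, 2), (3, 3), (4, 0), (4, 1), (4, 2), (4, 3), (6, 0), (6, 1), (6, 2), (6, 3), (9, 0), (9, 1), (9, 2), (9, 3), (11, 0), (11, 1), (11, 2), (11, 3), (12, 0), (12, 1), (12, 2), (12, 3), (14, 0), (14, 1), (14, 2), (14, 3)]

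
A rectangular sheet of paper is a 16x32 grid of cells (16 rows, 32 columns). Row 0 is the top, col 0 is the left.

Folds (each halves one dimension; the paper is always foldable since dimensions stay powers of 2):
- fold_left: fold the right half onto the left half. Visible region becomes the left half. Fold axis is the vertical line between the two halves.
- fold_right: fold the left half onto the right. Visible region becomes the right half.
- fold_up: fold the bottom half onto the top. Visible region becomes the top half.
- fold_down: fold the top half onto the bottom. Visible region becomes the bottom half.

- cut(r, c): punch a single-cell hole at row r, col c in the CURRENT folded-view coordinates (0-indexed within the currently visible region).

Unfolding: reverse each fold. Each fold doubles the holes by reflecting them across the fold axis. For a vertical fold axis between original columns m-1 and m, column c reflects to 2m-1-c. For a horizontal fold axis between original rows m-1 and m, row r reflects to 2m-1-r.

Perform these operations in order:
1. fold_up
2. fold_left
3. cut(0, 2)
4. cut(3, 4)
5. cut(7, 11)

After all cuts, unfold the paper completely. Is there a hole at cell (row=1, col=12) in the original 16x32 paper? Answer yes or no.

Answer: no

Derivation:
Op 1 fold_up: fold axis h@8; visible region now rows[0,8) x cols[0,32) = 8x32
Op 2 fold_left: fold axis v@16; visible region now rows[0,8) x cols[0,16) = 8x16
Op 3 cut(0, 2): punch at orig (0,2); cuts so far [(0, 2)]; region rows[0,8) x cols[0,16) = 8x16
Op 4 cut(3, 4): punch at orig (3,4); cuts so far [(0, 2), (3, 4)]; region rows[0,8) x cols[0,16) = 8x16
Op 5 cut(7, 11): punch at orig (7,11); cuts so far [(0, 2), (3, 4), (7, 11)]; region rows[0,8) x cols[0,16) = 8x16
Unfold 1 (reflect across v@16): 6 holes -> [(0, 2), (0, 29), (3, 4), (3, 27), (7, 11), (7, 20)]
Unfold 2 (reflect across h@8): 12 holes -> [(0, 2), (0, 29), (3, 4), (3, 27), (7, 11), (7, 20), (8, 11), (8, 20), (12, 4), (12, 27), (15, 2), (15, 29)]
Holes: [(0, 2), (0, 29), (3, 4), (3, 27), (7, 11), (7, 20), (8, 11), (8, 20), (12, 4), (12, 27), (15, 2), (15, 29)]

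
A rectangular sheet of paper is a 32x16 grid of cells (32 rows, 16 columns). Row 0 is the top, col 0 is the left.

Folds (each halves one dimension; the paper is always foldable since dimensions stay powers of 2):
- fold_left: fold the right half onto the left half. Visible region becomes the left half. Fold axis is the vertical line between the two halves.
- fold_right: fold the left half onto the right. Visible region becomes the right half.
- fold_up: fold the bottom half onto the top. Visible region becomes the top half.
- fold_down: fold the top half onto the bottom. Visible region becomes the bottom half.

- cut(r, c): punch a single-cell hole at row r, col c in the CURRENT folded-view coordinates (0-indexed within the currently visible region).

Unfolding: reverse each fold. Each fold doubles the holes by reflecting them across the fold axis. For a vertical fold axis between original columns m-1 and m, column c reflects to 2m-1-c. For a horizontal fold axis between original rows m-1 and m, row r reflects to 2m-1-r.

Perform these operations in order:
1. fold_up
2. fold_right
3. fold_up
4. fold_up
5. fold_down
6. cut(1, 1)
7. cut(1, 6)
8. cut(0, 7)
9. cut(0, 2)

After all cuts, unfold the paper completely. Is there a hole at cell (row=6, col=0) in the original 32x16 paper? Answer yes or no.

Answer: yes

Derivation:
Op 1 fold_up: fold axis h@16; visible region now rows[0,16) x cols[0,16) = 16x16
Op 2 fold_right: fold axis v@8; visible region now rows[0,16) x cols[8,16) = 16x8
Op 3 fold_up: fold axis h@8; visible region now rows[0,8) x cols[8,16) = 8x8
Op 4 fold_up: fold axis h@4; visible region now rows[0,4) x cols[8,16) = 4x8
Op 5 fold_down: fold axis h@2; visible region now rows[2,4) x cols[8,16) = 2x8
Op 6 cut(1, 1): punch at orig (3,9); cuts so far [(3, 9)]; region rows[2,4) x cols[8,16) = 2x8
Op 7 cut(1, 6): punch at orig (3,14); cuts so far [(3, 9), (3, 14)]; region rows[2,4) x cols[8,16) = 2x8
Op 8 cut(0, 7): punch at orig (2,15); cuts so far [(2, 15), (3, 9), (3, 14)]; region rows[2,4) x cols[8,16) = 2x8
Op 9 cut(0, 2): punch at orig (2,10); cuts so far [(2, 10), (2, 15), (3, 9), (3, 14)]; region rows[2,4) x cols[8,16) = 2x8
Unfold 1 (reflect across h@2): 8 holes -> [(0, 9), (0, 14), (1, 10), (1, 15), (2, 10), (2, 15), (3, 9), (3, 14)]
Unfold 2 (reflect across h@4): 16 holes -> [(0, 9), (0, 14), (1, 10), (1, 15), (2, 10), (2, 15), (3, 9), (3, 14), (4, 9), (4, 14), (5, 10), (5, 15), (6, 10), (6, 15), (7, 9), (7, 14)]
Unfold 3 (reflect across h@8): 32 holes -> [(0, 9), (0, 14), (1, 10), (1, 15), (2, 10), (2, 15), (3, 9), (3, 14), (4, 9), (4, 14), (5, 10), (5, 15), (6, 10), (6, 15), (7, 9), (7, 14), (8, 9), (8, 14), (9, 10), (9, 15), (10, 10), (10, 15), (11, 9), (11, 14), (12, 9), (12, 14), (13, 10), (13, 15), (14, 10), (14, 15), (15, 9), (15, 14)]
Unfold 4 (reflect across v@8): 64 holes -> [(0, 1), (0, 6), (0, 9), (0, 14), (1, 0), (1, 5), (1, 10), (1, 15), (2, 0), (2, 5), (2, 10), (2, 15), (3, 1), (3, 6), (3, 9), (3, 14), (4, 1), (4, 6), (4, 9), (4, 14), (5, 0), (5, 5), (5, 10), (5, 15), (6, 0), (6, 5), (6, 10), (6, 15), (7, 1), (7, 6), (7, 9), (7, 14), (8, 1), (8, 6), (8, 9), (8, 14), (9, 0), (9, 5), (9, 10), (9, 15), (10, 0), (10, 5), (10, 10), (10, 15), (11, 1), (11, 6), (11, 9), (11, 14), (12, 1), (12, 6), (12, 9), (12, 14), (13, 0), (13, 5), (13, 10), (13, 15), (14, 0), (14, 5), (14, 10), (14, 15), (15, 1), (15, 6), (15, 9), (15, 14)]
Unfold 5 (reflect across h@16): 128 holes -> [(0, 1), (0, 6), (0, 9), (0, 14), (1, 0), (1, 5), (1, 10), (1, 15), (2, 0), (2, 5), (2, 10), (2, 15), (3, 1), (3, 6), (3, 9), (3, 14), (4, 1), (4, 6), (4, 9), (4, 14), (5, 0), (5, 5), (5, 10), (5, 15), (6, 0), (6, 5), (6, 10), (6, 15), (7, 1), (7, 6), (7, 9), (7, 14), (8, 1), (8, 6), (8, 9), (8, 14), (9, 0), (9, 5), (9, 10), (9, 15), (10, 0), (10, 5), (10, 10), (10, 15), (11, 1), (11, 6), (11, 9), (11, 14), (12, 1), (12, 6), (12, 9), (12, 14), (13, 0), (13, 5), (13, 10), (13, 15), (14, 0), (14, 5), (14, 10), (14, 15), (15, 1), (15, 6), (15, 9), (15, 14), (16, 1), (16, 6), (16, 9), (16, 14), (17, 0), (17, 5), (17, 10), (17, 15), (18, 0), (18, 5), (18, 10), (18, 15), (19, 1), (19, 6), (19, 9), (19, 14), (20, 1), (20, 6), (20, 9), (20, 14), (21, 0), (21, 5), (21, 10), (21, 15), (22, 0), (22, 5), (22, 10), (22, 15), (23, 1), (23, 6), (23, 9), (23, 14), (24, 1), (24, 6), (24, 9), (24, 14), (25, 0), (25, 5), (25, 10), (25, 15), (26, 0), (26, 5), (26, 10), (26, 15), (27, 1), (27, 6), (27, 9), (27, 14), (28, 1), (28, 6), (28, 9), (28, 14), (29, 0), (29, 5), (29, 10), (29, 15), (30, 0), (30, 5), (30, 10), (30, 15), (31, 1), (31, 6), (31, 9), (31, 14)]
Holes: [(0, 1), (0, 6), (0, 9), (0, 14), (1, 0), (1, 5), (1, 10), (1, 15), (2, 0), (2, 5), (2, 10), (2, 15), (3, 1), (3, 6), (3, 9), (3, 14), (4, 1), (4, 6), (4, 9), (4, 14), (5, 0), (5, 5), (5, 10), (5, 15), (6, 0), (6, 5), (6, 10), (6, 15), (7, 1), (7, 6), (7, 9), (7, 14), (8, 1), (8, 6), (8, 9), (8, 14), (9, 0), (9, 5), (9, 10), (9, 15), (10, 0), (10, 5), (10, 10), (10, 15), (11, 1), (11, 6), (11, 9), (11, 14), (12, 1), (12, 6), (12, 9), (12, 14), (13, 0), (13, 5), (13, 10), (13, 15), (14, 0), (14, 5), (14, 10), (14, 15), (15, 1), (15, 6), (15, 9), (15, 14), (16, 1), (16, 6), (16, 9), (16, 14), (17, 0), (17, 5), (17, 10), (17, 15), (18, 0), (18, 5), (18, 10), (18, 15), (19, 1), (19, 6), (19, 9), (19, 14), (20, 1), (20, 6), (20, 9), (20, 14), (21, 0), (21, 5), (21, 10), (21, 15), (22, 0), (22, 5), (22, 10), (22, 15), (23, 1), (23, 6), (23, 9), (23, 14), (24, 1), (24, 6), (24, 9), (24, 14), (25, 0), (25, 5), (25, 10), (25, 15), (26, 0), (26, 5), (26, 10), (26, 15), (27, 1), (27, 6), (27, 9), (27, 14), (28, 1), (28, 6), (28, 9), (28, 14), (29, 0), (29, 5), (29, 10), (29, 15), (30, 0), (30, 5), (30, 10), (30, 15), (31, 1), (31, 6), (31, 9), (31, 14)]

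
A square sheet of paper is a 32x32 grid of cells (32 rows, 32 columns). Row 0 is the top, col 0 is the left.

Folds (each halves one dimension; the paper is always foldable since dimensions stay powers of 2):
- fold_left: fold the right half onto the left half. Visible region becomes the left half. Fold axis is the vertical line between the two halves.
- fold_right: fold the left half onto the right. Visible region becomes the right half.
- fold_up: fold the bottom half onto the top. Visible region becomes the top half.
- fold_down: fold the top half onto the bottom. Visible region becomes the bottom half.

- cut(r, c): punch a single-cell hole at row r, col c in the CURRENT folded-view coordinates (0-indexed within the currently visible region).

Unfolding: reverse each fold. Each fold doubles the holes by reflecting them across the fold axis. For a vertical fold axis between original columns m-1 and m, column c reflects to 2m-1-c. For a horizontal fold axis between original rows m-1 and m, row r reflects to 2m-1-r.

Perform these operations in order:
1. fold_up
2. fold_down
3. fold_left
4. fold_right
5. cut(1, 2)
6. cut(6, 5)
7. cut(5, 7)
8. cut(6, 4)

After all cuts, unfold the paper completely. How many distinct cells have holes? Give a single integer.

Answer: 64

Derivation:
Op 1 fold_up: fold axis h@16; visible region now rows[0,16) x cols[0,32) = 16x32
Op 2 fold_down: fold axis h@8; visible region now rows[8,16) x cols[0,32) = 8x32
Op 3 fold_left: fold axis v@16; visible region now rows[8,16) x cols[0,16) = 8x16
Op 4 fold_right: fold axis v@8; visible region now rows[8,16) x cols[8,16) = 8x8
Op 5 cut(1, 2): punch at orig (9,10); cuts so far [(9, 10)]; region rows[8,16) x cols[8,16) = 8x8
Op 6 cut(6, 5): punch at orig (14,13); cuts so far [(9, 10), (14, 13)]; region rows[8,16) x cols[8,16) = 8x8
Op 7 cut(5, 7): punch at orig (13,15); cuts so far [(9, 10), (13, 15), (14, 13)]; region rows[8,16) x cols[8,16) = 8x8
Op 8 cut(6, 4): punch at orig (14,12); cuts so far [(9, 10), (13, 15), (14, 12), (14, 13)]; region rows[8,16) x cols[8,16) = 8x8
Unfold 1 (reflect across v@8): 8 holes -> [(9, 5), (9, 10), (13, 0), (13, 15), (14, 2), (14, 3), (14, 12), (14, 13)]
Unfold 2 (reflect across v@16): 16 holes -> [(9, 5), (9, 10), (9, 21), (9, 26), (13, 0), (13, 15), (13, 16), (13, 31), (14, 2), (14, 3), (14, 12), (14, 13), (14, 18), (14, 19), (14, 28), (14, 29)]
Unfold 3 (reflect across h@8): 32 holes -> [(1, 2), (1, 3), (1, 12), (1, 13), (1, 18), (1, 19), (1, 28), (1, 29), (2, 0), (2, 15), (2, 16), (2, 31), (6, 5), (6, 10), (6, 21), (6, 26), (9, 5), (9, 10), (9, 21), (9, 26), (13, 0), (13, 15), (13, 16), (13, 31), (14, 2), (14, 3), (14, 12), (14, 13), (14, 18), (14, 19), (14, 28), (14, 29)]
Unfold 4 (reflect across h@16): 64 holes -> [(1, 2), (1, 3), (1, 12), (1, 13), (1, 18), (1, 19), (1, 28), (1, 29), (2, 0), (2, 15), (2, 16), (2, 31), (6, 5), (6, 10), (6, 21), (6, 26), (9, 5), (9, 10), (9, 21), (9, 26), (13, 0), (13, 15), (13, 16), (13, 31), (14, 2), (14, 3), (14, 12), (14, 13), (14, 18), (14, 19), (14, 28), (14, 29), (17, 2), (17, 3), (17, 12), (17, 13), (17, 18), (17, 19), (17, 28), (17, 29), (18, 0), (18, 15), (18, 16), (18, 31), (22, 5), (22, 10), (22, 21), (22, 26), (25, 5), (25, 10), (25, 21), (25, 26), (29, 0), (29, 15), (29, 16), (29, 31), (30, 2), (30, 3), (30, 12), (30, 13), (30, 18), (30, 19), (30, 28), (30, 29)]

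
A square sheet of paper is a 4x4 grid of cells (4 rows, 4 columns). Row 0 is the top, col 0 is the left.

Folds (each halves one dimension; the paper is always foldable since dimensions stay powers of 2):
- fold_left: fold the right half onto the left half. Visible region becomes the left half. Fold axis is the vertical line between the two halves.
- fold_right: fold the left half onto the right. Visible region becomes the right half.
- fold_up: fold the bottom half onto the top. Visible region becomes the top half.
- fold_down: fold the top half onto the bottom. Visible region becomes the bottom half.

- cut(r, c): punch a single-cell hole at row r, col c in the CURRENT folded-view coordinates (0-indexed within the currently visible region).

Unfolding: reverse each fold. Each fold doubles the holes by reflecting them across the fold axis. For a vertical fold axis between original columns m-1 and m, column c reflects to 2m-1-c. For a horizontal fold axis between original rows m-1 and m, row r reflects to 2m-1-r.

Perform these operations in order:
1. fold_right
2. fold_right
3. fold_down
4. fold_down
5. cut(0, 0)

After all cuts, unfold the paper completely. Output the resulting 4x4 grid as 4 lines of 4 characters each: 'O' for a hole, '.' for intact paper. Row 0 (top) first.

Op 1 fold_right: fold axis v@2; visible region now rows[0,4) x cols[2,4) = 4x2
Op 2 fold_right: fold axis v@3; visible region now rows[0,4) x cols[3,4) = 4x1
Op 3 fold_down: fold axis h@2; visible region now rows[2,4) x cols[3,4) = 2x1
Op 4 fold_down: fold axis h@3; visible region now rows[3,4) x cols[3,4) = 1x1
Op 5 cut(0, 0): punch at orig (3,3); cuts so far [(3, 3)]; region rows[3,4) x cols[3,4) = 1x1
Unfold 1 (reflect across h@3): 2 holes -> [(2, 3), (3, 3)]
Unfold 2 (reflect across h@2): 4 holes -> [(0, 3), (1, 3), (2, 3), (3, 3)]
Unfold 3 (reflect across v@3): 8 holes -> [(0, 2), (0, 3), (1, 2), (1, 3), (2, 2), (2, 3), (3, 2), (3, 3)]
Unfold 4 (reflect across v@2): 16 holes -> [(0, 0), (0, 1), (0, 2), (0, 3), (1, 0), (1, 1), (1, 2), (1, 3), (2, 0), (2, 1), (2, 2), (2, 3), (3, 0), (3, 1), (3, 2), (3, 3)]

Answer: OOOO
OOOO
OOOO
OOOO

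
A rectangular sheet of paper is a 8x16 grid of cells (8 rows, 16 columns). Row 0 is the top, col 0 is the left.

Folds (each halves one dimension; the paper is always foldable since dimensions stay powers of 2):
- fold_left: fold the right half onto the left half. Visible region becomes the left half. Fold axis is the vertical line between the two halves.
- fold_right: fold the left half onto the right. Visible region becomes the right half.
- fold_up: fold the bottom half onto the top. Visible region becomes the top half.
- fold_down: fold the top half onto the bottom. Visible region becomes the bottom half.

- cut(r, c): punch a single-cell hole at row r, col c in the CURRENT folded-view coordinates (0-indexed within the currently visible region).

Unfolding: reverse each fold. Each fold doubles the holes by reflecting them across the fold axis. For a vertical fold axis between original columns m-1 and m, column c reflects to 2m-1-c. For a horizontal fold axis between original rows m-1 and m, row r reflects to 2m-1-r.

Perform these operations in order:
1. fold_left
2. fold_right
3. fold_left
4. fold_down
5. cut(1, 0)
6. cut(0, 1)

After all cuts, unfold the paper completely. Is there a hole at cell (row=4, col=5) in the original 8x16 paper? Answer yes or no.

Answer: yes

Derivation:
Op 1 fold_left: fold axis v@8; visible region now rows[0,8) x cols[0,8) = 8x8
Op 2 fold_right: fold axis v@4; visible region now rows[0,8) x cols[4,8) = 8x4
Op 3 fold_left: fold axis v@6; visible region now rows[0,8) x cols[4,6) = 8x2
Op 4 fold_down: fold axis h@4; visible region now rows[4,8) x cols[4,6) = 4x2
Op 5 cut(1, 0): punch at orig (5,4); cuts so far [(5, 4)]; region rows[4,8) x cols[4,6) = 4x2
Op 6 cut(0, 1): punch at orig (4,5); cuts so far [(4, 5), (5, 4)]; region rows[4,8) x cols[4,6) = 4x2
Unfold 1 (reflect across h@4): 4 holes -> [(2, 4), (3, 5), (4, 5), (5, 4)]
Unfold 2 (reflect across v@6): 8 holes -> [(2, 4), (2, 7), (3, 5), (3, 6), (4, 5), (4, 6), (5, 4), (5, 7)]
Unfold 3 (reflect across v@4): 16 holes -> [(2, 0), (2, 3), (2, 4), (2, 7), (3, 1), (3, 2), (3, 5), (3, 6), (4, 1), (4, 2), (4, 5), (4, 6), (5, 0), (5, 3), (5, 4), (5, 7)]
Unfold 4 (reflect across v@8): 32 holes -> [(2, 0), (2, 3), (2, 4), (2, 7), (2, 8), (2, 11), (2, 12), (2, 15), (3, 1), (3, 2), (3, 5), (3, 6), (3, 9), (3, 10), (3, 13), (3, 14), (4, 1), (4, 2), (4, 5), (4, 6), (4, 9), (4, 10), (4, 13), (4, 14), (5, 0), (5, 3), (5, 4), (5, 7), (5, 8), (5, 11), (5, 12), (5, 15)]
Holes: [(2, 0), (2, 3), (2, 4), (2, 7), (2, 8), (2, 11), (2, 12), (2, 15), (3, 1), (3, 2), (3, 5), (3, 6), (3, 9), (3, 10), (3, 13), (3, 14), (4, 1), (4, 2), (4, 5), (4, 6), (4, 9), (4, 10), (4, 13), (4, 14), (5, 0), (5, 3), (5, 4), (5, 7), (5, 8), (5, 11), (5, 12), (5, 15)]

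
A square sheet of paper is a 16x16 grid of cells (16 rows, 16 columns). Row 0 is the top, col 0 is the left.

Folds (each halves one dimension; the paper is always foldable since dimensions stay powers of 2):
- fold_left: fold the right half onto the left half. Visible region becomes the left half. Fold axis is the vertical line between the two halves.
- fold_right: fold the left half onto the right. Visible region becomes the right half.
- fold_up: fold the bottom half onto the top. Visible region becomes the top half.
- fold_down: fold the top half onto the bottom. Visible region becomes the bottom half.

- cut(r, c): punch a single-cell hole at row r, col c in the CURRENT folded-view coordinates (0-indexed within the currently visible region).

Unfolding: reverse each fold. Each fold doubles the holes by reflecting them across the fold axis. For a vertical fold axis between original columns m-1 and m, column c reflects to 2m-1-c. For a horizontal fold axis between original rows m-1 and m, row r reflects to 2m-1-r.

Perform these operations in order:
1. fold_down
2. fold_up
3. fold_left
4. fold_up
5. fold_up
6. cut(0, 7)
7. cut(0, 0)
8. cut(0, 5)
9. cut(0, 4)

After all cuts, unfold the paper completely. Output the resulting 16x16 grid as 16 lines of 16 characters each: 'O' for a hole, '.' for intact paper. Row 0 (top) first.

Op 1 fold_down: fold axis h@8; visible region now rows[8,16) x cols[0,16) = 8x16
Op 2 fold_up: fold axis h@12; visible region now rows[8,12) x cols[0,16) = 4x16
Op 3 fold_left: fold axis v@8; visible region now rows[8,12) x cols[0,8) = 4x8
Op 4 fold_up: fold axis h@10; visible region now rows[8,10) x cols[0,8) = 2x8
Op 5 fold_up: fold axis h@9; visible region now rows[8,9) x cols[0,8) = 1x8
Op 6 cut(0, 7): punch at orig (8,7); cuts so far [(8, 7)]; region rows[8,9) x cols[0,8) = 1x8
Op 7 cut(0, 0): punch at orig (8,0); cuts so far [(8, 0), (8, 7)]; region rows[8,9) x cols[0,8) = 1x8
Op 8 cut(0, 5): punch at orig (8,5); cuts so far [(8, 0), (8, 5), (8, 7)]; region rows[8,9) x cols[0,8) = 1x8
Op 9 cut(0, 4): punch at orig (8,4); cuts so far [(8, 0), (8, 4), (8, 5), (8, 7)]; region rows[8,9) x cols[0,8) = 1x8
Unfold 1 (reflect across h@9): 8 holes -> [(8, 0), (8, 4), (8, 5), (8, 7), (9, 0), (9, 4), (9, 5), (9, 7)]
Unfold 2 (reflect across h@10): 16 holes -> [(8, 0), (8, 4), (8, 5), (8, 7), (9, 0), (9, 4), (9, 5), (9, 7), (10, 0), (10, 4), (10, 5), (10, 7), (11, 0), (11, 4), (11, 5), (11, 7)]
Unfold 3 (reflect across v@8): 32 holes -> [(8, 0), (8, 4), (8, 5), (8, 7), (8, 8), (8, 10), (8, 11), (8, 15), (9, 0), (9, 4), (9, 5), (9, 7), (9, 8), (9, 10), (9, 11), (9, 15), (10, 0), (10, 4), (10, 5), (10, 7), (10, 8), (10, 10), (10, 11), (10, 15), (11, 0), (11, 4), (11, 5), (11, 7), (11, 8), (11, 10), (11, 11), (11, 15)]
Unfold 4 (reflect across h@12): 64 holes -> [(8, 0), (8, 4), (8, 5), (8, 7), (8, 8), (8, 10), (8, 11), (8, 15), (9, 0), (9, 4), (9, 5), (9, 7), (9, 8), (9, 10), (9, 11), (9, 15), (10, 0), (10, 4), (10, 5), (10, 7), (10, 8), (10, 10), (10, 11), (10, 15), (11, 0), (11, 4), (11, 5), (11, 7), (11, 8), (11, 10), (11, 11), (11, 15), (12, 0), (12, 4), (12, 5), (12, 7), (12, 8), (12, 10), (12, 11), (12, 15), (13, 0), (13, 4), (13, 5), (13, 7), (13, 8), (13, 10), (13, 11), (13, 15), (14, 0), (14, 4), (14, 5), (14, 7), (14, 8), (14, 10), (14, 11), (14, 15), (15, 0), (15, 4), (15, 5), (15, 7), (15, 8), (15, 10), (15, 11), (15, 15)]
Unfold 5 (reflect across h@8): 128 holes -> [(0, 0), (0, 4), (0, 5), (0, 7), (0, 8), (0, 10), (0, 11), (0, 15), (1, 0), (1, 4), (1, 5), (1, 7), (1, 8), (1, 10), (1, 11), (1, 15), (2, 0), (2, 4), (2, 5), (2, 7), (2, 8), (2, 10), (2, 11), (2, 15), (3, 0), (3, 4), (3, 5), (3, 7), (3, 8), (3, 10), (3, 11), (3, 15), (4, 0), (4, 4), (4, 5), (4, 7), (4, 8), (4, 10), (4, 11), (4, 15), (5, 0), (5, 4), (5, 5), (5, 7), (5, 8), (5, 10), (5, 11), (5, 15), (6, 0), (6, 4), (6, 5), (6, 7), (6, 8), (6, 10), (6, 11), (6, 15), (7, 0), (7, 4), (7, 5), (7, 7), (7, 8), (7, 10), (7, 11), (7, 15), (8, 0), (8, 4), (8, 5), (8, 7), (8, 8), (8, 10), (8, 11), (8, 15), (9, 0), (9, 4), (9, 5), (9, 7), (9, 8), (9, 10), (9, 11), (9, 15), (10, 0), (10, 4), (10, 5), (10, 7), (10, 8), (10, 10), (10, 11), (10, 15), (11, 0), (11, 4), (11, 5), (11, 7), (11, 8), (11, 10), (11, 11), (11, 15), (12, 0), (12, 4), (12, 5), (12, 7), (12, 8), (12, 10), (12, 11), (12, 15), (13, 0), (13, 4), (13, 5), (13, 7), (13, 8), (13, 10), (13, 11), (13, 15), (14, 0), (14, 4), (14, 5), (14, 7), (14, 8), (14, 10), (14, 11), (14, 15), (15, 0), (15, 4), (15, 5), (15, 7), (15, 8), (15, 10), (15, 11), (15, 15)]

Answer: O...OO.OO.OO...O
O...OO.OO.OO...O
O...OO.OO.OO...O
O...OO.OO.OO...O
O...OO.OO.OO...O
O...OO.OO.OO...O
O...OO.OO.OO...O
O...OO.OO.OO...O
O...OO.OO.OO...O
O...OO.OO.OO...O
O...OO.OO.OO...O
O...OO.OO.OO...O
O...OO.OO.OO...O
O...OO.OO.OO...O
O...OO.OO.OO...O
O...OO.OO.OO...O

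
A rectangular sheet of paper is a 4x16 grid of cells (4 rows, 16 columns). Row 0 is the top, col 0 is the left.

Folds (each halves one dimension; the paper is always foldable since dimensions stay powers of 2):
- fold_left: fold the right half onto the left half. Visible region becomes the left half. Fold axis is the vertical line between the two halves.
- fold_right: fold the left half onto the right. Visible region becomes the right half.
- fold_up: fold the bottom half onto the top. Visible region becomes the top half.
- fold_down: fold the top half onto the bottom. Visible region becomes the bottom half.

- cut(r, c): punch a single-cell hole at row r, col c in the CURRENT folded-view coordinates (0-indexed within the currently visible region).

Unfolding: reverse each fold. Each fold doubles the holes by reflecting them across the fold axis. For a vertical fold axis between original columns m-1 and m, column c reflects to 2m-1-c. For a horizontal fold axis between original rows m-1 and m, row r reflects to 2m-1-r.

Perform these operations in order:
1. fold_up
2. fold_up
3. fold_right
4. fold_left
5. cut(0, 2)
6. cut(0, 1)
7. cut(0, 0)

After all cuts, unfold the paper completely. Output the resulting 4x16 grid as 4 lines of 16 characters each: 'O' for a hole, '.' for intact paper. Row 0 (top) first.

Op 1 fold_up: fold axis h@2; visible region now rows[0,2) x cols[0,16) = 2x16
Op 2 fold_up: fold axis h@1; visible region now rows[0,1) x cols[0,16) = 1x16
Op 3 fold_right: fold axis v@8; visible region now rows[0,1) x cols[8,16) = 1x8
Op 4 fold_left: fold axis v@12; visible region now rows[0,1) x cols[8,12) = 1x4
Op 5 cut(0, 2): punch at orig (0,10); cuts so far [(0, 10)]; region rows[0,1) x cols[8,12) = 1x4
Op 6 cut(0, 1): punch at orig (0,9); cuts so far [(0, 9), (0, 10)]; region rows[0,1) x cols[8,12) = 1x4
Op 7 cut(0, 0): punch at orig (0,8); cuts so far [(0, 8), (0, 9), (0, 10)]; region rows[0,1) x cols[8,12) = 1x4
Unfold 1 (reflect across v@12): 6 holes -> [(0, 8), (0, 9), (0, 10), (0, 13), (0, 14), (0, 15)]
Unfold 2 (reflect across v@8): 12 holes -> [(0, 0), (0, 1), (0, 2), (0, 5), (0, 6), (0, 7), (0, 8), (0, 9), (0, 10), (0, 13), (0, 14), (0, 15)]
Unfold 3 (reflect across h@1): 24 holes -> [(0, 0), (0, 1), (0, 2), (0, 5), (0, 6), (0, 7), (0, 8), (0, 9), (0, 10), (0, 13), (0, 14), (0, 15), (1, 0), (1, 1), (1, 2), (1, 5), (1, 6), (1, 7), (1, 8), (1, 9), (1, 10), (1, 13), (1, 14), (1, 15)]
Unfold 4 (reflect across h@2): 48 holes -> [(0, 0), (0, 1), (0, 2), (0, 5), (0, 6), (0, 7), (0, 8), (0, 9), (0, 10), (0, 13), (0, 14), (0, 15), (1, 0), (1, 1), (1, 2), (1, 5), (1, 6), (1, 7), (1, 8), (1, 9), (1, 10), (1, 13), (1, 14), (1, 15), (2, 0), (2, 1), (2, 2), (2, 5), (2, 6), (2, 7), (2, 8), (2, 9), (2, 10), (2, 13), (2, 14), (2, 15), (3, 0), (3, 1), (3, 2), (3, 5), (3, 6), (3, 7), (3, 8), (3, 9), (3, 10), (3, 13), (3, 14), (3, 15)]

Answer: OOO..OOOOOO..OOO
OOO..OOOOOO..OOO
OOO..OOOOOO..OOO
OOO..OOOOOO..OOO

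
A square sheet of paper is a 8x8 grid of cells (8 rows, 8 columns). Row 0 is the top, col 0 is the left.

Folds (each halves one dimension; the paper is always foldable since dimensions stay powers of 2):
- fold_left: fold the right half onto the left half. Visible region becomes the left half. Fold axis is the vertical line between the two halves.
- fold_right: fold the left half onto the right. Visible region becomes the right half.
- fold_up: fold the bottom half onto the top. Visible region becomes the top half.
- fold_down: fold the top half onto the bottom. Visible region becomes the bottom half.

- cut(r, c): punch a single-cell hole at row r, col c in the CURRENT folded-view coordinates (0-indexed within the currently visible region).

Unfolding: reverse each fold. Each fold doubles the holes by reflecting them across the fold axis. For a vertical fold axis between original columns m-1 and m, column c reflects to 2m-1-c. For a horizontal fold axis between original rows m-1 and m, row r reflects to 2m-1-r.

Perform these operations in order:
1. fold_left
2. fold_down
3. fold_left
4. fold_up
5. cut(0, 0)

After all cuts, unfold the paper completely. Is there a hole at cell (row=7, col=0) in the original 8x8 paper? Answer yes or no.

Answer: yes

Derivation:
Op 1 fold_left: fold axis v@4; visible region now rows[0,8) x cols[0,4) = 8x4
Op 2 fold_down: fold axis h@4; visible region now rows[4,8) x cols[0,4) = 4x4
Op 3 fold_left: fold axis v@2; visible region now rows[4,8) x cols[0,2) = 4x2
Op 4 fold_up: fold axis h@6; visible region now rows[4,6) x cols[0,2) = 2x2
Op 5 cut(0, 0): punch at orig (4,0); cuts so far [(4, 0)]; region rows[4,6) x cols[0,2) = 2x2
Unfold 1 (reflect across h@6): 2 holes -> [(4, 0), (7, 0)]
Unfold 2 (reflect across v@2): 4 holes -> [(4, 0), (4, 3), (7, 0), (7, 3)]
Unfold 3 (reflect across h@4): 8 holes -> [(0, 0), (0, 3), (3, 0), (3, 3), (4, 0), (4, 3), (7, 0), (7, 3)]
Unfold 4 (reflect across v@4): 16 holes -> [(0, 0), (0, 3), (0, 4), (0, 7), (3, 0), (3, 3), (3, 4), (3, 7), (4, 0), (4, 3), (4, 4), (4, 7), (7, 0), (7, 3), (7, 4), (7, 7)]
Holes: [(0, 0), (0, 3), (0, 4), (0, 7), (3, 0), (3, 3), (3, 4), (3, 7), (4, 0), (4, 3), (4, 4), (4, 7), (7, 0), (7, 3), (7, 4), (7, 7)]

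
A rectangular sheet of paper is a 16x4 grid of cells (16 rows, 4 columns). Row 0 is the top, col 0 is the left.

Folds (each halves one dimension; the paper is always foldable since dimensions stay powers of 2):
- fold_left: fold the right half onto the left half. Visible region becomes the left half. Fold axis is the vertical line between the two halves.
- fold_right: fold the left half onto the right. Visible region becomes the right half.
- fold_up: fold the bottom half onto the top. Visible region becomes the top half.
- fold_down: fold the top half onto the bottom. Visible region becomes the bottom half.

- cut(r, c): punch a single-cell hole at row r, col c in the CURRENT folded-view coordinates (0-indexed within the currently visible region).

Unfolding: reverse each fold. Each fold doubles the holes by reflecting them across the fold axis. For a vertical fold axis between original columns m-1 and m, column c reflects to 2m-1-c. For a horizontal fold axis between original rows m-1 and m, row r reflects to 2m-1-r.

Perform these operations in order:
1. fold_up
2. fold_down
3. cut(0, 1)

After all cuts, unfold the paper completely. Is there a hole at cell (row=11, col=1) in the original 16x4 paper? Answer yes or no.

Answer: yes

Derivation:
Op 1 fold_up: fold axis h@8; visible region now rows[0,8) x cols[0,4) = 8x4
Op 2 fold_down: fold axis h@4; visible region now rows[4,8) x cols[0,4) = 4x4
Op 3 cut(0, 1): punch at orig (4,1); cuts so far [(4, 1)]; region rows[4,8) x cols[0,4) = 4x4
Unfold 1 (reflect across h@4): 2 holes -> [(3, 1), (4, 1)]
Unfold 2 (reflect across h@8): 4 holes -> [(3, 1), (4, 1), (11, 1), (12, 1)]
Holes: [(3, 1), (4, 1), (11, 1), (12, 1)]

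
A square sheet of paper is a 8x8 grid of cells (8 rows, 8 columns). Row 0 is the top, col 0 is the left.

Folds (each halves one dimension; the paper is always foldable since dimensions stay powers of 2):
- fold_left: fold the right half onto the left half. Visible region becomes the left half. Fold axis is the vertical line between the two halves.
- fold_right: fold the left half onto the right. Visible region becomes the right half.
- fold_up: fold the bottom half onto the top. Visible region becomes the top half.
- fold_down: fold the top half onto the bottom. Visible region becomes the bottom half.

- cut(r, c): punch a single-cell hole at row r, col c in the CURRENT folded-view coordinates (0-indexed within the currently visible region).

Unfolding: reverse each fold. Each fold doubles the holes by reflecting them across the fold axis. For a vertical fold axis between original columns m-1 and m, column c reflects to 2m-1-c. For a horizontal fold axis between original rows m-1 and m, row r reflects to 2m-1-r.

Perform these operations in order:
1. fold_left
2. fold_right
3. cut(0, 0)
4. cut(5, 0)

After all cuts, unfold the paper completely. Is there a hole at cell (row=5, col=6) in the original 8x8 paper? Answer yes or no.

Op 1 fold_left: fold axis v@4; visible region now rows[0,8) x cols[0,4) = 8x4
Op 2 fold_right: fold axis v@2; visible region now rows[0,8) x cols[2,4) = 8x2
Op 3 cut(0, 0): punch at orig (0,2); cuts so far [(0, 2)]; region rows[0,8) x cols[2,4) = 8x2
Op 4 cut(5, 0): punch at orig (5,2); cuts so far [(0, 2), (5, 2)]; region rows[0,8) x cols[2,4) = 8x2
Unfold 1 (reflect across v@2): 4 holes -> [(0, 1), (0, 2), (5, 1), (5, 2)]
Unfold 2 (reflect across v@4): 8 holes -> [(0, 1), (0, 2), (0, 5), (0, 6), (5, 1), (5, 2), (5, 5), (5, 6)]
Holes: [(0, 1), (0, 2), (0, 5), (0, 6), (5, 1), (5, 2), (5, 5), (5, 6)]

Answer: yes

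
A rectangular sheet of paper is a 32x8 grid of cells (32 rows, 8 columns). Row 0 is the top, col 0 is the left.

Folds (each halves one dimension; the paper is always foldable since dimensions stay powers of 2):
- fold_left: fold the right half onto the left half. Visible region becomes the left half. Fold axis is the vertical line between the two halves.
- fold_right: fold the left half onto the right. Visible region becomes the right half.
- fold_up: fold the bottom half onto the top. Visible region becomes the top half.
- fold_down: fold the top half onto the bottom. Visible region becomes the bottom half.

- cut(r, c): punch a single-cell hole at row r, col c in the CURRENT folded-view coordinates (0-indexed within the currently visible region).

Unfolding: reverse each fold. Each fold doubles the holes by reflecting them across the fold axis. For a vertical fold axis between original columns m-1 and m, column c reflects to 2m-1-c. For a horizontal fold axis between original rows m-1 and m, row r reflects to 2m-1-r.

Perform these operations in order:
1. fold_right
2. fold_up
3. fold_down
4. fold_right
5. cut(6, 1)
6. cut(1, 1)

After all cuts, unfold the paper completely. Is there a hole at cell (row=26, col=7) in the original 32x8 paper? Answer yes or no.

Answer: no

Derivation:
Op 1 fold_right: fold axis v@4; visible region now rows[0,32) x cols[4,8) = 32x4
Op 2 fold_up: fold axis h@16; visible region now rows[0,16) x cols[4,8) = 16x4
Op 3 fold_down: fold axis h@8; visible region now rows[8,16) x cols[4,8) = 8x4
Op 4 fold_right: fold axis v@6; visible region now rows[8,16) x cols[6,8) = 8x2
Op 5 cut(6, 1): punch at orig (14,7); cuts so far [(14, 7)]; region rows[8,16) x cols[6,8) = 8x2
Op 6 cut(1, 1): punch at orig (9,7); cuts so far [(9, 7), (14, 7)]; region rows[8,16) x cols[6,8) = 8x2
Unfold 1 (reflect across v@6): 4 holes -> [(9, 4), (9, 7), (14, 4), (14, 7)]
Unfold 2 (reflect across h@8): 8 holes -> [(1, 4), (1, 7), (6, 4), (6, 7), (9, 4), (9, 7), (14, 4), (14, 7)]
Unfold 3 (reflect across h@16): 16 holes -> [(1, 4), (1, 7), (6, 4), (6, 7), (9, 4), (9, 7), (14, 4), (14, 7), (17, 4), (17, 7), (22, 4), (22, 7), (25, 4), (25, 7), (30, 4), (30, 7)]
Unfold 4 (reflect across v@4): 32 holes -> [(1, 0), (1, 3), (1, 4), (1, 7), (6, 0), (6, 3), (6, 4), (6, 7), (9, 0), (9, 3), (9, 4), (9, 7), (14, 0), (14, 3), (14, 4), (14, 7), (17, 0), (17, 3), (17, 4), (17, 7), (22, 0), (22, 3), (22, 4), (22, 7), (25, 0), (25, 3), (25, 4), (25, 7), (30, 0), (30, 3), (30, 4), (30, 7)]
Holes: [(1, 0), (1, 3), (1, 4), (1, 7), (6, 0), (6, 3), (6, 4), (6, 7), (9, 0), (9, 3), (9, 4), (9, 7), (14, 0), (14, 3), (14, 4), (14, 7), (17, 0), (17, 3), (17, 4), (17, 7), (22, 0), (22, 3), (22, 4), (22, 7), (25, 0), (25, 3), (25, 4), (25, 7), (30, 0), (30, 3), (30, 4), (30, 7)]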